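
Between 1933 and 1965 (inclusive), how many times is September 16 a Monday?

Track September 16's weekday year by year (advancing +1, or +2 across a Feb 29):
  1933: Sat  1934: Sun (+1)  1935: Mon (+1) ✓  1936: Wed (+2)  1937: Thu (+1)
  1938: Fri (+1)  1939: Sat (+1)  1940: Mon (+2) ✓  1941: Tue (+1)  1942: Wed (+1)
  1943: Thu (+1)  1944: Sat (+2)  1945: Sun (+1)  1946: Mon (+1) ✓  … (5 more years) …
  1952: Tue (+2)  1953: Wed (+1)  1954: Thu (+1)  1955: Fri (+1)  1956: Sun (+2)
  1957: Mon (+1) ✓  1958: Tue (+1)  1959: Wed (+1)  1960: Fri (+2)  1961: Sat (+1)
  1962: Sun (+1)  1963: Mon (+1) ✓  1964: Wed (+2)  1965: Thu (+1)
Monday years: 1935, 1940, 1946, 1957, 1963 — 5 in total.

5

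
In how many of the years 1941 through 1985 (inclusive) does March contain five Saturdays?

March has 31 days; it has five Saturdays when Saturday falls among the first (month-length − 28) days — i.e. when March 1 is one of Saturday/Friday/Thursday.
March 1 by year: 1941:Sat✓ 1942:Sun 1943:Mon 1944:Wed 1945:Thu✓ 1946:Fri✓ 1947:Sat✓ 1948:Mon 1949:Tue 1950:Wed 1951:Thu✓ 1952:Sat✓ 1953:Sun 1954:Mon 1955:Tue …(15 more)… 1971:Mon 1972:Wed 1973:Thu✓ 1974:Fri✓ 1975:Sat✓ 1976:Mon 1977:Tue 1978:Wed 1979:Thu✓ 1980:Sat✓ 1981:Sun 1982:Mon 1983:Tue 1984:Thu✓ 1985:Fri✓
Years with five Saturdays: 1941, 1945, 1946, 1947, 1951, 1952, 1956, 1957, 1958, 1962, 1963, 1968, 1969, 1973, 1974, 1975, 1979, 1980, 1984, 1985 → 20.

20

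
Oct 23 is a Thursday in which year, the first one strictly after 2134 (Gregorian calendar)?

From one year to the next, a fixed date's weekday advances by 1, or by 2 when a Feb 29 lies between the two dates.
2134: October 23 is Saturday.
2135: Sunday (+1)
2136: Tuesday (+2)
2137: Wednesday (+1)
2138: Thursday (+1)
Oct 23 falls on a Thursday in 2138.

2138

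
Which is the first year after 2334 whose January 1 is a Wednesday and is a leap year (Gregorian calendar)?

Jan 1 advances by 2 weekdays after a leap year and by 1 after a common year.
2334: Jan 1 is Monday.
2335: Tuesday
2336: Wednesday (leap)
2336 begins on a Wednesday and is a leap year.

2336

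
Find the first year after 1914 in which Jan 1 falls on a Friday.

1915

Jan 1 advances by 2 weekdays after a leap year and by 1 after a common year.
1914: Jan 1 is Thursday.
1915: Friday
1915 begins on a Friday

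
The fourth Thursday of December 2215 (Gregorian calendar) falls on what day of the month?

December 1, 2215 is a Friday, so the first Thursday is the 7th.
The fourth Thursday is 7 + 21 = 28.

28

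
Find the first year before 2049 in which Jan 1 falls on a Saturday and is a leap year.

Jan 1 advances by 2 weekdays after a leap year and by 1 after a common year.
2049: Jan 1 is Friday.
2048: Wednesday (leap)
2047: Tuesday
2046: Monday
2045: Sunday
2044: Friday (leap)
2043: Thursday
2042: Wednesday
2041: Tuesday
2040: Sunday (leap)
2039: Saturday
2038: Friday
2037: Thursday
2036: Tuesday (leap)
2035: Monday
2034: Sunday
2033: Saturday
2032: Thursday (leap)
2031: Wednesday
2030: Tuesday
2029: Monday
2028: Saturday (leap)
2028 begins on a Saturday and is a leap year.

2028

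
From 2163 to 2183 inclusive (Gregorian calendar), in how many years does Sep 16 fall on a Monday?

4

Track Sep 16's weekday year by year (advancing +1, or +2 across a Feb 29):
  2163: Fri  2164: Sun (+2)  2165: Mon (+1) ✓  2166: Tue (+1)  2167: Wed (+1)
  2168: Fri (+2)  2169: Sat (+1)  2170: Sun (+1)  2171: Mon (+1) ✓  2172: Wed (+2)
  2173: Thu (+1)  2174: Fri (+1)  2175: Sat (+1)  2176: Mon (+2) ✓  2177: Tue (+1)
  2178: Wed (+1)  2179: Thu (+1)  2180: Sat (+2)  2181: Sun (+1)  2182: Mon (+1) ✓
  2183: Tue (+1)
Monday years: 2165, 2171, 2176, 2182 — 4 in total.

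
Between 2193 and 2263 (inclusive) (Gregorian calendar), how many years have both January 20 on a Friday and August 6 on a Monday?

Check each year's weekday for January 20 and August 6:
  2193: Sun/Tue  2194: Mon/Wed  2195: Tue/Thu  2196: Wed/Sat  2197: Fri/Sun  2198: Sat/Mon  2199: Sun/Tue  2200: Mon/Wed  2201: Tue/Thu  2202: Wed/Fri  2203: Thu/Sat  2204: Fri/Mon ✓  2205: Sun/Tue  2206: Mon/Wed  …(43 more)…  2250: Sun/Tue  2251: Mon/Wed  2252: Tue/Fri  2253: Thu/Sat  2254: Fri/Sun  2255: Sat/Mon  2256: Sun/Wed  2257: Tue/Thu  2258: Wed/Fri  2259: Thu/Sat  2260: Fri/Mon ✓  2261: Sun/Tue  2262: Mon/Wed  2263: Tue/Thu
Both conditions hold in: 2204, 2232, 2260 — 3.

3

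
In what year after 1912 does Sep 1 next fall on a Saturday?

From one year to the next, a fixed date's weekday advances by 1, or by 2 when a Feb 29 lies between the two dates.
1912: September 1 is Sunday.
1913: Monday (+1)
1914: Tuesday (+1)
1915: Wednesday (+1)
1916: Friday (+2)
1917: Saturday (+1)
Sep 1 falls on a Saturday in 1917.

1917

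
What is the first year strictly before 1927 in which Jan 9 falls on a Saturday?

1926

From one year to the next, a fixed date's weekday advances by 1, or by 2 when a Feb 29 lies between the two dates.
1927: January 9 is Sunday.
1926: Saturday (−1)
Jan 9 falls on a Saturday in 1926.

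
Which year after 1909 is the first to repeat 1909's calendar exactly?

Two years share a calendar iff Jan 1 falls on the same weekday and both are leap or both are common. 1909: Jan 1 is Friday, common year.
1910: Jan 1 Saturday, common
1911: Jan 1 Sunday, common
1912: Jan 1 Monday, leap
1913: Jan 1 Wednesday, common
1914: Jan 1 Thursday, common
1915: Jan 1 Friday, common
1915 matches on both conditions.

1915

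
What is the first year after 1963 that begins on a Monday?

Jan 1 advances by 2 weekdays after a leap year and by 1 after a common year.
1963: Jan 1 is Tuesday.
1964: Wednesday (leap)
1965: Friday
1966: Saturday
1967: Sunday
1968: Monday (leap)
1968 begins on a Monday

1968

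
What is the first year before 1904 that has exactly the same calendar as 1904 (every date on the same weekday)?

Two years share a calendar iff Jan 1 falls on the same weekday and both are leap or both are common. 1904: Jan 1 is Friday, leap year.
1903: Jan 1 Thursday, common
1902: Jan 1 Wednesday, common
1901: Jan 1 Tuesday, common
1900: Jan 1 Monday, common
1899: Jan 1 Sunday, common
1898: Jan 1 Saturday, common
1897: Jan 1 Friday, common
1896: Jan 1 Wednesday, leap
1895: Jan 1 Tuesday, common
1894: Jan 1 Monday, common
1893: Jan 1 Sunday, common
1892: Jan 1 Friday, leap
1892 matches on both conditions.

1892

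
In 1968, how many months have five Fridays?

A month of length L has five Fridays iff its first Friday is on day ≤ L−28 (so day 1–3 in a 31-day month, 1–2 in a 30-day month, day 1 in a leap February).
Checking each month of 1968: Jan starts Mon (31d); Feb starts Thu (29d); Mar starts Fri (31d) ✓; Apr starts Mon (30d); May starts Wed (31d) ✓; Jun starts Sat (30d); Jul starts Mon (31d); Aug starts Thu (31d) ✓; Sep starts Sun (30d); Oct starts Tue (31d); Nov starts Fri (30d) ✓; Dec starts Sun (31d).
Five-Friday months: March, May, August, November → 4.

4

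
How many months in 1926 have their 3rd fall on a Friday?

2

Check the 3rd of each month of 1926: Jan 3: Sun, Feb 3: Wed, Mar 3: Wed, Apr 3: Sat, May 3: Mon, Jun 3: Thu, Jul 3: Sat, Aug 3: Tue, Sep 3: Fri, Oct 3: Sun, Nov 3: Wed, Dec 3: Fri.
Friday occurs in September, December — 2 months.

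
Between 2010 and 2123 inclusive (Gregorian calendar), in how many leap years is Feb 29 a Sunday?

3

Leap years in 2010–2123: 27 of them.
Feb 29 weekday advances by 5 (mod 7) from one leap year to the next four years later (or differs when a century non-leap intervenes).
Leap-day weekdays: 2012:Wed 2016:Mon 2020:Sat 2024:Thu 2028:Tue 2032:Sun✓ 2036:Fri 2040:Wed 2044:Mon 2048:Sat 2052:Thu 2056:Tue 2060:Sun✓ 2064:Fri 2068:Wed 2072:Mon 2076:Sat 2080:Thu 2084:Tue 2088:Sun✓ 2092:Fri 2096:Wed 2104:Fri 2108:Wed 2112:Mon 2116:Sat 2120:Thu
Sunday: 2032, 2060, 2088 → 3.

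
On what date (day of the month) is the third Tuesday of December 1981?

15

December 1, 1981 is a Tuesday, so the first Tuesday is the 1st.
The third Tuesday is 1 + 14 = 15.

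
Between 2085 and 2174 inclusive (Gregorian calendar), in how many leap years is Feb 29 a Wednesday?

Leap years in 2085–2174: 21 of them.
Feb 29 weekday advances by 5 (mod 7) from one leap year to the next four years later (or differs when a century non-leap intervenes).
Leap-day weekdays: 2088:Sun 2092:Fri 2096:Wed✓ 2104:Fri 2108:Wed✓ 2112:Mon 2116:Sat 2120:Thu 2124:Tue 2128:Sun 2132:Fri 2136:Wed✓ 2140:Mon 2144:Sat 2148:Thu 2152:Tue 2156:Sun 2160:Fri 2164:Wed✓ 2168:Mon 2172:Sat
Wednesday: 2096, 2108, 2136, 2164 → 4.

4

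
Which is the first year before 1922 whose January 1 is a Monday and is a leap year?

Jan 1 advances by 2 weekdays after a leap year and by 1 after a common year.
1922: Jan 1 is Sunday.
1921: Saturday
1920: Thursday (leap)
1919: Wednesday
1918: Tuesday
1917: Monday
1916: Saturday (leap)
1915: Friday
1914: Thursday
1913: Wednesday
1912: Monday (leap)
1912 begins on a Monday and is a leap year.

1912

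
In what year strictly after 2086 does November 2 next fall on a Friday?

From one year to the next, a fixed date's weekday advances by 1, or by 2 when a Feb 29 lies between the two dates.
2086: November 2 is Saturday.
2087: Sunday (+1)
2088: Tuesday (+2)
2089: Wednesday (+1)
2090: Thursday (+1)
2091: Friday (+1)
November 2 falls on a Friday in 2091.

2091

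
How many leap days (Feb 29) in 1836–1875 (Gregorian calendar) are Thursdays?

Leap years in 1836–1875: 10 of them.
Feb 29 weekday advances by 5 (mod 7) from one leap year to the next four years later (or differs when a century non-leap intervenes).
Leap-day weekdays: 1836:Mon 1840:Sat 1844:Thu✓ 1848:Tue 1852:Sun 1856:Fri 1860:Wed 1864:Mon 1868:Sat 1872:Thu✓
Thursday: 1844, 1872 → 2.

2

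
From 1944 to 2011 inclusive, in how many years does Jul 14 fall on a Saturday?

Track Jul 14's weekday year by year (advancing +1, or +2 across a Feb 29):
  1944: Fri  1945: Sat (+1) ✓  1946: Sun (+1)  1947: Mon (+1)  1948: Wed (+2)
  1949: Thu (+1)  1950: Fri (+1)  1951: Sat (+1) ✓  1952: Mon (+2)  1953: Tue (+1)
  1954: Wed (+1)  1955: Thu (+1)  1956: Sat (+2) ✓  1957: Sun (+1)  … (40 more years) …
  1998: Tue (+1)  1999: Wed (+1)  2000: Fri (+2)  2001: Sat (+1) ✓  2002: Sun (+1)
  2003: Mon (+1)  2004: Wed (+2)  2005: Thu (+1)  2006: Fri (+1)  2007: Sat (+1) ✓
  2008: Mon (+2)  2009: Tue (+1)  2010: Wed (+1)  2011: Thu (+1)
Saturday years: 1945, 1951, 1956, 1962, 1973, 1979, 1984, 1990, 2001, 2007 — 10 in total.

10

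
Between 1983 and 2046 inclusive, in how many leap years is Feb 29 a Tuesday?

2

Leap years in 1983–2046: 16 of them.
Feb 29 weekday advances by 5 (mod 7) from one leap year to the next four years later (or differs when a century non-leap intervenes).
Leap-day weekdays: 1984:Wed 1988:Mon 1992:Sat 1996:Thu 2000:Tue✓ 2004:Sun 2008:Fri 2012:Wed 2016:Mon 2020:Sat 2024:Thu 2028:Tue✓ 2032:Sun 2036:Fri 2040:Wed 2044:Mon
Tuesday: 2000, 2028 → 2.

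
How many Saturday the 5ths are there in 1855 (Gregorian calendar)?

Check the 5th of each month of 1855: Jan 5: Fri, Feb 5: Mon, Mar 5: Mon, Apr 5: Thu, May 5: Sat, Jun 5: Tue, Jul 5: Thu, Aug 5: Sun, Sep 5: Wed, Oct 5: Fri, Nov 5: Mon, Dec 5: Wed.
Saturday occurs in May — 1 month.

1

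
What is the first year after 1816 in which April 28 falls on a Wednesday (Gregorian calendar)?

1819

From one year to the next, a fixed date's weekday advances by 1, or by 2 when a Feb 29 lies between the two dates.
1816: April 28 is Sunday.
1817: Monday (+1)
1818: Tuesday (+1)
1819: Wednesday (+1)
April 28 falls on a Wednesday in 1819.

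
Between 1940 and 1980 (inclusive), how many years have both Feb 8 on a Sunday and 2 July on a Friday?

2

Check each year's weekday for Feb 8 and 2 July:
  1940: Thu/Tue  1941: Sat/Wed  1942: Sun/Thu  1943: Mon/Fri  1944: Tue/Sun  1945: Thu/Mon  1946: Fri/Tue  1947: Sat/Wed  1948: Sun/Fri ✓  1949: Tue/Sat  1950: Wed/Sun  1951: Thu/Mon  1952: Fri/Wed  1953: Sun/Thu  …(13 more)…  1967: Wed/Sun  1968: Thu/Tue  1969: Sat/Wed  1970: Sun/Thu  1971: Mon/Fri  1972: Tue/Sun  1973: Thu/Mon  1974: Fri/Tue  1975: Sat/Wed  1976: Sun/Fri ✓  1977: Tue/Sat  1978: Wed/Sun  1979: Thu/Mon  1980: Fri/Wed
Both conditions hold in: 1948, 1976 — 2.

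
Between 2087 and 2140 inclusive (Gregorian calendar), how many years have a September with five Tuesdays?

September has 30 days; it has five Tuesdays when Tuesday falls among the first (month-length − 28) days — i.e. when September 1 is one of Tuesday/Monday.
September 1 by year: 2087:Mon✓ 2088:Wed 2089:Thu 2090:Fri 2091:Sat 2092:Mon✓ 2093:Tue✓ 2094:Wed 2095:Thu 2096:Sat 2097:Sun 2098:Mon✓ 2099:Tue✓ 2100:Wed 2101:Thu …(24 more)… 2126:Sun 2127:Mon✓ 2128:Wed 2129:Thu 2130:Fri 2131:Sat 2132:Mon✓ 2133:Tue✓ 2134:Wed 2135:Thu 2136:Sat 2137:Sun 2138:Mon✓ 2139:Tue✓ 2140:Thu
Years with five Tuesdays: 2087, 2092, 2093, 2098, 2099, 2104, 2105, 2110, 2111, 2116, 2121, 2122, 2127, 2132, 2133, 2138, 2139 → 17.

17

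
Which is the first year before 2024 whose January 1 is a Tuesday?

Jan 1 advances by 2 weekdays after a leap year and by 1 after a common year.
2024: Jan 1 is Monday (leap).
2023: Sunday
2022: Saturday
2021: Friday
2020: Wednesday (leap)
2019: Tuesday
2019 begins on a Tuesday

2019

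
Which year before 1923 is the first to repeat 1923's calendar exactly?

Two years share a calendar iff Jan 1 falls on the same weekday and both are leap or both are common. 1923: Jan 1 is Monday, common year.
1922: Jan 1 Sunday, common
1921: Jan 1 Saturday, common
1920: Jan 1 Thursday, leap
1919: Jan 1 Wednesday, common
1918: Jan 1 Tuesday, common
1917: Jan 1 Monday, common
1917 matches on both conditions.

1917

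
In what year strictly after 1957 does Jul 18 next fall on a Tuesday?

From one year to the next, a fixed date's weekday advances by 1, or by 2 when a Feb 29 lies between the two dates.
1957: July 18 is Thursday.
1958: Friday (+1)
1959: Saturday (+1)
1960: Monday (+2)
1961: Tuesday (+1)
Jul 18 falls on a Tuesday in 1961.

1961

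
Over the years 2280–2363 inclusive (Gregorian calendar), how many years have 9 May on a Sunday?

Track 9 May's weekday year by year (advancing +1, or +2 across a Feb 29):
  2280: Sun ✓  2281: Mon (+1)  2282: Tue (+1)  2283: Wed (+1)  2284: Fri (+2)
  2285: Sat (+1)  2286: Sun (+1) ✓  2287: Mon (+1)  2288: Wed (+2)  2289: Thu (+1)
  2290: Fri (+1)  2291: Sat (+1)  2292: Mon (+2)  2293: Tue (+1)  … (56 more years) …
  2350: Tue (+1)  2351: Wed (+1)  2352: Fri (+2)  2353: Sat (+1)  2354: Sun (+1) ✓
  2355: Mon (+1)  2356: Wed (+2)  2357: Thu (+1)  2358: Fri (+1)  2359: Sat (+1)
  2360: Mon (+2)  2361: Tue (+1)  2362: Wed (+1)  2363: Thu (+1)
Sunday years: 2280, 2286, 2297, 2309, 2315, 2320, 2326, 2337, 2343, 2348, 2354 — 11 in total.

11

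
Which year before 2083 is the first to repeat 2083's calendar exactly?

2077

Two years share a calendar iff Jan 1 falls on the same weekday and both are leap or both are common. 2083: Jan 1 is Friday, common year.
2082: Jan 1 Thursday, common
2081: Jan 1 Wednesday, common
2080: Jan 1 Monday, leap
2079: Jan 1 Sunday, common
2078: Jan 1 Saturday, common
2077: Jan 1 Friday, common
2077 matches on both conditions.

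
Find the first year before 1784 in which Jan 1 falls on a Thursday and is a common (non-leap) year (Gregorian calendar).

Jan 1 advances by 2 weekdays after a leap year and by 1 after a common year.
1784: Jan 1 is Thursday (leap).
1783: Wednesday
1782: Tuesday
1781: Monday
1780: Saturday (leap)
1779: Friday
1778: Thursday
1778 begins on a Thursday and is a common year.

1778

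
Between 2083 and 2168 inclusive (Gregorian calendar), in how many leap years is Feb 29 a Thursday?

Leap years in 2083–2168: 21 of them.
Feb 29 weekday advances by 5 (mod 7) from one leap year to the next four years later (or differs when a century non-leap intervenes).
Leap-day weekdays: 2084:Tue 2088:Sun 2092:Fri 2096:Wed 2104:Fri 2108:Wed 2112:Mon 2116:Sat 2120:Thu✓ 2124:Tue 2128:Sun 2132:Fri 2136:Wed 2140:Mon 2144:Sat 2148:Thu✓ 2152:Tue 2156:Sun 2160:Fri 2164:Wed 2168:Mon
Thursday: 2120, 2148 → 2.

2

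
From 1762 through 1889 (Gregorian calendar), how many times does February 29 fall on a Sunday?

Leap years in 1762–1889: 31 of them.
Feb 29 weekday advances by 5 (mod 7) from one leap year to the next four years later (or differs when a century non-leap intervenes).
Leap-day weekdays: 1764:Wed 1768:Mon 1772:Sat 1776:Thu 1780:Tue 1784:Sun✓ 1788:Fri 1792:Wed 1796:Mon 1804:Wed 1808:Mon 1812:Sat 1816:Thu …(5 more)… 1840:Sat 1844:Thu 1848:Tue 1852:Sun✓ 1856:Fri 1860:Wed 1864:Mon 1868:Sat 1872:Thu 1876:Tue 1880:Sun✓ 1884:Fri 1888:Wed
Sunday: 1784, 1824, 1852, 1880 → 4.

4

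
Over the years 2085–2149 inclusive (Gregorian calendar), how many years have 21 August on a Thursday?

Track 21 August's weekday year by year (advancing +1, or +2 across a Feb 29):
  2085: Tue  2086: Wed (+1)  2087: Thu (+1) ✓  2088: Sat (+2)  2089: Sun (+1)
  2090: Mon (+1)  2091: Tue (+1)  2092: Thu (+2) ✓  2093: Fri (+1)  2094: Sat (+1)
  2095: Sun (+1)  2096: Tue (+2)  2097: Wed (+1)  2098: Thu (+1) ✓  … (37 more years) …
  2136: Tue (+2)  2137: Wed (+1)  2138: Thu (+1) ✓  2139: Fri (+1)  2140: Sun (+2)
  2141: Mon (+1)  2142: Tue (+1)  2143: Wed (+1)  2144: Fri (+2)  2145: Sat (+1)
  2146: Sun (+1)  2147: Mon (+1)  2148: Wed (+2)  2149: Thu (+1) ✓
Thursday years: 2087, 2092, 2098, 2104, 2110, 2121, 2127, 2132, 2138, 2149 — 10 in total.

10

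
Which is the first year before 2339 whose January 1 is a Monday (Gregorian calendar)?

Jan 1 advances by 2 weekdays after a leap year and by 1 after a common year.
2339: Jan 1 is Sunday.
2338: Saturday
2337: Friday
2336: Wednesday (leap)
2335: Tuesday
2334: Monday
2334 begins on a Monday

2334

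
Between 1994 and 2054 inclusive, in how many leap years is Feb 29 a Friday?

Leap years in 1994–2054: 15 of them.
Feb 29 weekday advances by 5 (mod 7) from one leap year to the next four years later (or differs when a century non-leap intervenes).
Leap-day weekdays: 1996:Thu 2000:Tue 2004:Sun 2008:Fri✓ 2012:Wed 2016:Mon 2020:Sat 2024:Thu 2028:Tue 2032:Sun 2036:Fri✓ 2040:Wed 2044:Mon 2048:Sat 2052:Thu
Friday: 2008, 2036 → 2.

2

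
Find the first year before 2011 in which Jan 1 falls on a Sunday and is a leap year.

Jan 1 advances by 2 weekdays after a leap year and by 1 after a common year.
2011: Jan 1 is Saturday.
2010: Friday
2009: Thursday
2008: Tuesday (leap)
2007: Monday
2006: Sunday
2005: Saturday
2004: Thursday (leap)
2003: Wednesday
2002: Tuesday
2001: Monday
2000: Saturday (leap)
1999: Friday
1998: Thursday
1997: Wednesday
1996: Monday (leap)
1995: Sunday
1994: Saturday
1993: Friday
1992: Wednesday (leap)
1991: Tuesday
1990: Monday
1989: Sunday
1988: Friday (leap)
1987: Thursday
1986: Wednesday
1985: Tuesday
1984: Sunday (leap)
1984 begins on a Sunday and is a leap year.

1984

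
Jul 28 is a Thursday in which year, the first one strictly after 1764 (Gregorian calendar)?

1768

From one year to the next, a fixed date's weekday advances by 1, or by 2 when a Feb 29 lies between the two dates.
1764: July 28 is Saturday.
1765: Sunday (+1)
1766: Monday (+1)
1767: Tuesday (+1)
1768: Thursday (+2)
Jul 28 falls on a Thursday in 1768.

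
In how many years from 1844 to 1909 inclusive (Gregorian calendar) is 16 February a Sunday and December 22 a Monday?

Check each year's weekday for 16 February and December 22:
  1844: Fri/Sun  1845: Sun/Mon ✓  1846: Mon/Tue  1847: Tue/Wed  1848: Wed/Fri  1849: Fri/Sat  1850: Sat/Sun  1851: Sun/Mon ✓  1852: Mon/Wed  1853: Wed/Thu  1854: Thu/Fri  1855: Fri/Sat  1856: Sat/Mon  1857: Mon/Tue  …(38 more)…  1896: Sun/Tue  1897: Tue/Wed  1898: Wed/Thu  1899: Thu/Fri  1900: Fri/Sat  1901: Sat/Sun  1902: Sun/Mon ✓  1903: Mon/Tue  1904: Tue/Thu  1905: Thu/Fri  1906: Fri/Sat  1907: Sat/Sun  1908: Sun/Tue  1909: Tue/Wed
Both conditions hold in: 1845, 1851, 1862, 1873, 1879, 1890, 1902 — 7.

7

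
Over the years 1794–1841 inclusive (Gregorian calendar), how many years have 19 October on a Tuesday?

6

Track 19 October's weekday year by year (advancing +1, or +2 across a Feb 29):
  1794: Sun  1795: Mon (+1)  1796: Wed (+2)  1797: Thu (+1)  1798: Fri (+1)
  1799: Sat (+1)  1800: Sun (+1)  1801: Mon (+1)  1802: Tue (+1) ✓  1803: Wed (+1)
  1804: Fri (+2)  1805: Sat (+1)  1806: Sun (+1)  1807: Mon (+1)  … (20 more years) …
  1828: Sun (+2)  1829: Mon (+1)  1830: Tue (+1) ✓  1831: Wed (+1)  1832: Fri (+2)
  1833: Sat (+1)  1834: Sun (+1)  1835: Mon (+1)  1836: Wed (+2)  1837: Thu (+1)
  1838: Fri (+1)  1839: Sat (+1)  1840: Mon (+2)  1841: Tue (+1) ✓
Tuesday years: 1802, 1813, 1819, 1824, 1830, 1841 — 6 in total.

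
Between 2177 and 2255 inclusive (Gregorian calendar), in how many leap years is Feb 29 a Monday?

Leap years in 2177–2255: 18 of them.
Feb 29 weekday advances by 5 (mod 7) from one leap year to the next four years later (or differs when a century non-leap intervenes).
Leap-day weekdays: 2180:Tue 2184:Sun 2188:Fri 2192:Wed 2196:Mon✓ 2204:Wed 2208:Mon✓ 2212:Sat 2216:Thu 2220:Tue 2224:Sun 2228:Fri 2232:Wed 2236:Mon✓ 2240:Sat 2244:Thu 2248:Tue 2252:Sun
Monday: 2196, 2208, 2236 → 3.

3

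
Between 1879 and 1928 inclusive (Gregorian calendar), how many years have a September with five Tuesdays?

14

September has 30 days; it has five Tuesdays when Tuesday falls among the first (month-length − 28) days — i.e. when September 1 is one of Tuesday/Monday.
September 1 by year: 1879:Mon✓ 1880:Wed 1881:Thu 1882:Fri 1883:Sat 1884:Mon✓ 1885:Tue✓ 1886:Wed 1887:Thu 1888:Sat 1889:Sun 1890:Mon✓ 1891:Tue✓ 1892:Thu 1893:Fri …(20 more)… 1914:Tue✓ 1915:Wed 1916:Fri 1917:Sat 1918:Sun 1919:Mon✓ 1920:Wed 1921:Thu 1922:Fri 1923:Sat 1924:Mon✓ 1925:Tue✓ 1926:Wed 1927:Thu 1928:Sat
Years with five Tuesdays: 1879, 1884, 1885, 1890, 1891, 1896, 1902, 1903, 1908, 1913, 1914, 1919, 1924, 1925 → 14.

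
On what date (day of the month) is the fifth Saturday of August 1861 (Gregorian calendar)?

August 1, 1861 is a Thursday, so the first Saturday is the 3rd.
The fifth Saturday is 3 + 28 = 31.

31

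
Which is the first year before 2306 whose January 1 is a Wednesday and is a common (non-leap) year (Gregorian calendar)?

Jan 1 advances by 2 weekdays after a leap year and by 1 after a common year.
2306: Jan 1 is Monday.
2305: Sunday
2304: Friday (leap)
2303: Thursday
2302: Wednesday
2302 begins on a Wednesday and is a common year.

2302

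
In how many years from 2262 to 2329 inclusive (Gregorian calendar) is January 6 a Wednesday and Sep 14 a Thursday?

Check each year's weekday for January 6 and Sep 14:
  2262: Mon/Sun  2263: Tue/Mon  2264: Wed/Wed  2265: Fri/Thu  2266: Sat/Fri  2267: Sun/Sat  2268: Mon/Mon  2269: Wed/Tue  2270: Thu/Wed  2271: Fri/Thu  2272: Sat/Sat  2273: Mon/Sun  2274: Tue/Mon  2275: Wed/Tue  …(40 more)…  2316: Thu/Thu  2317: Sat/Fri  2318: Sun/Sat  2319: Mon/Sun  2320: Tue/Tue  2321: Thu/Wed  2322: Fri/Thu  2323: Sat/Fri  2324: Sun/Sun  2325: Tue/Mon  2326: Wed/Tue  2327: Thu/Wed  2328: Fri/Fri  2329: Sun/Sat
Both conditions hold in: no year — 0.

0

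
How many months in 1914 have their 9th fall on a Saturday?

1

Check the 9th of each month of 1914: Jan 9: Fri, Feb 9: Mon, Mar 9: Mon, Apr 9: Thu, May 9: Sat, Jun 9: Tue, Jul 9: Thu, Aug 9: Sun, Sep 9: Wed, Oct 9: Fri, Nov 9: Mon, Dec 9: Wed.
Saturday occurs in May — 1 month.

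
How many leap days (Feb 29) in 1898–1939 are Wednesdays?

1

Leap years in 1898–1939: 9 of them.
Feb 29 weekday advances by 5 (mod 7) from one leap year to the next four years later (or differs when a century non-leap intervenes).
Leap-day weekdays: 1904:Mon 1908:Sat 1912:Thu 1916:Tue 1920:Sun 1924:Fri 1928:Wed✓ 1932:Mon 1936:Sat
Wednesday: 1928 → 1.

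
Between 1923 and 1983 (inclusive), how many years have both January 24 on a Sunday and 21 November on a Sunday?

Check each year's weekday for January 24 and 21 November:
  1923: Wed/Wed  1924: Thu/Fri  1925: Sat/Sat  1926: Sun/Sun ✓  1927: Mon/Mon  1928: Tue/Wed  1929: Thu/Thu  1930: Fri/Fri  1931: Sat/Sat  1932: Sun/Mon  1933: Tue/Tue  1934: Wed/Wed  1935: Thu/Thu  1936: Fri/Sat  …(33 more)…  1970: Sat/Sat  1971: Sun/Sun ✓  1972: Mon/Tue  1973: Wed/Wed  1974: Thu/Thu  1975: Fri/Fri  1976: Sat/Sun  1977: Mon/Mon  1978: Tue/Tue  1979: Wed/Wed  1980: Thu/Fri  1981: Sat/Sat  1982: Sun/Sun ✓  1983: Mon/Mon
Both conditions hold in: 1926, 1937, 1943, 1954, 1965, 1971, 1982 — 7.

7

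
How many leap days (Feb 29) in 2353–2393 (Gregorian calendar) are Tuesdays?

1

Leap years in 2353–2393: 10 of them.
Feb 29 weekday advances by 5 (mod 7) from one leap year to the next four years later (or differs when a century non-leap intervenes).
Leap-day weekdays: 2356:Wed 2360:Mon 2364:Sat 2368:Thu 2372:Tue✓ 2376:Sun 2380:Fri 2384:Wed 2388:Mon 2392:Sat
Tuesday: 2372 → 1.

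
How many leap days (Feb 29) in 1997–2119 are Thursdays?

3

Leap years in 1997–2119: 29 of them.
Feb 29 weekday advances by 5 (mod 7) from one leap year to the next four years later (or differs when a century non-leap intervenes).
Leap-day weekdays: 2000:Tue 2004:Sun 2008:Fri 2012:Wed 2016:Mon 2020:Sat 2024:Thu✓ 2028:Tue 2032:Sun 2036:Fri 2040:Wed 2044:Mon 2048:Sat …(3 more)… 2064:Fri 2068:Wed 2072:Mon 2076:Sat 2080:Thu✓ 2084:Tue 2088:Sun 2092:Fri 2096:Wed 2104:Fri 2108:Wed 2112:Mon 2116:Sat
Thursday: 2024, 2052, 2080 → 3.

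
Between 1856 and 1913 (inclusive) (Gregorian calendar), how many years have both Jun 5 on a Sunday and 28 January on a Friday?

Check each year's weekday for Jun 5 and 28 January:
  1856: Thu/Mon  1857: Fri/Wed  1858: Sat/Thu  1859: Sun/Fri ✓  1860: Tue/Sat  1861: Wed/Mon  1862: Thu/Tue  1863: Fri/Wed  1864: Sun/Thu  1865: Mon/Sat  1866: Tue/Sun  1867: Wed/Mon  1868: Fri/Tue  1869: Sat/Thu  …(30 more)…  1900: Tue/Sun  1901: Wed/Mon  1902: Thu/Tue  1903: Fri/Wed  1904: Sun/Thu  1905: Mon/Sat  1906: Tue/Sun  1907: Wed/Mon  1908: Fri/Tue  1909: Sat/Thu  1910: Sun/Fri ✓  1911: Mon/Sat  1912: Wed/Sun  1913: Thu/Tue
Both conditions hold in: 1859, 1870, 1881, 1887, 1898, 1910 — 6.

6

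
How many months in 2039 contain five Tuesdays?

4

A month of length L has five Tuesdays iff its first Tuesday is on day ≤ L−28 (so day 1–3 in a 31-day month, 1–2 in a 30-day month, day 1 in a leap February).
Checking each month of 2039: Jan starts Sat (31d); Feb starts Tue (28d); Mar starts Tue (31d) ✓; Apr starts Fri (30d); May starts Sun (31d) ✓; Jun starts Wed (30d); Jul starts Fri (31d); Aug starts Mon (31d) ✓; Sep starts Thu (30d); Oct starts Sat (31d); Nov starts Tue (30d) ✓; Dec starts Thu (31d).
Five-Tuesday months: March, May, August, November → 4.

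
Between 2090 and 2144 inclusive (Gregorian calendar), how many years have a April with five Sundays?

April has 30 days; it has five Sundays when Sunday falls among the first (month-length − 28) days — i.e. when April 1 is one of Sunday/Saturday.
April 1 by year: 2090:Sat✓ 2091:Sun✓ 2092:Tue 2093:Wed 2094:Thu 2095:Fri 2096:Sun✓ 2097:Mon 2098:Tue 2099:Wed 2100:Thu 2101:Fri 2102:Sat✓ 2103:Sun✓ 2104:Tue …(25 more)… 2130:Sat✓ 2131:Sun✓ 2132:Tue 2133:Wed 2134:Thu 2135:Fri 2136:Sun✓ 2137:Mon 2138:Tue 2139:Wed 2140:Fri 2141:Sat✓ 2142:Sun✓ 2143:Mon 2144:Wed
Years with five Sundays: 2090, 2091, 2096, 2102, 2103, 2108, 2113, 2114, 2119, 2124, 2125, 2130, 2131, 2136, 2141, 2142 → 16.

16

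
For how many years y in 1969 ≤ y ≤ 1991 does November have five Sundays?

November has 30 days; it has five Sundays when Sunday falls among the first (month-length − 28) days — i.e. when November 1 is one of Sunday/Saturday.
November 1 by year: 1969:Sat✓ 1970:Sun✓ 1971:Mon 1972:Wed 1973:Thu 1974:Fri 1975:Sat✓ 1976:Mon 1977:Tue 1978:Wed 1979:Thu 1980:Sat✓ 1981:Sun✓ 1982:Mon 1983:Tue 1984:Thu 1985:Fri 1986:Sat✓ 1987:Sun✓ 1988:Tue 1989:Wed 1990:Thu 1991:Fri
Years with five Sundays: 1969, 1970, 1975, 1980, 1981, 1986, 1987 → 7.

7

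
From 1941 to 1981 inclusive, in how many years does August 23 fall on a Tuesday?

5

Track August 23's weekday year by year (advancing +1, or +2 across a Feb 29):
  1941: Sat  1942: Sun (+1)  1943: Mon (+1)  1944: Wed (+2)  1945: Thu (+1)
  1946: Fri (+1)  1947: Sat (+1)  1948: Mon (+2)  1949: Tue (+1) ✓  1950: Wed (+1)
  1951: Thu (+1)  1952: Sat (+2)  1953: Sun (+1)  1954: Mon (+1)  … (13 more years) …
  1968: Fri (+2)  1969: Sat (+1)  1970: Sun (+1)  1971: Mon (+1)  1972: Wed (+2)
  1973: Thu (+1)  1974: Fri (+1)  1975: Sat (+1)  1976: Mon (+2)  1977: Tue (+1) ✓
  1978: Wed (+1)  1979: Thu (+1)  1980: Sat (+2)  1981: Sun (+1)
Tuesday years: 1949, 1955, 1960, 1966, 1977 — 5 in total.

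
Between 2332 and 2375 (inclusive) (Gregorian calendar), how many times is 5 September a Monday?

6

Track 5 September's weekday year by year (advancing +1, or +2 across a Feb 29):
  2332: Mon ✓  2333: Tue (+1)  2334: Wed (+1)  2335: Thu (+1)  2336: Sat (+2)
  2337: Sun (+1)  2338: Mon (+1) ✓  2339: Tue (+1)  2340: Thu (+2)  2341: Fri (+1)
  2342: Sat (+1)  2343: Sun (+1)  2344: Tue (+2)  2345: Wed (+1)  … (16 more years) …
  2362: Wed (+1)  2363: Thu (+1)  2364: Sat (+2)  2365: Sun (+1)  2366: Mon (+1) ✓
  2367: Tue (+1)  2368: Thu (+2)  2369: Fri (+1)  2370: Sat (+1)  2371: Sun (+1)
  2372: Tue (+2)  2373: Wed (+1)  2374: Thu (+1)  2375: Fri (+1)
Monday years: 2332, 2338, 2349, 2355, 2360, 2366 — 6 in total.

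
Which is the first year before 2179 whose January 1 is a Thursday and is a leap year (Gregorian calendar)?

2156

Jan 1 advances by 2 weekdays after a leap year and by 1 after a common year.
2179: Jan 1 is Friday.
2178: Thursday
2177: Wednesday
2176: Monday (leap)
2175: Sunday
2174: Saturday
2173: Friday
2172: Wednesday (leap)
2171: Tuesday
2170: Monday
2169: Sunday
2168: Friday (leap)
2167: Thursday
2166: Wednesday
2165: Tuesday
2164: Sunday (leap)
2163: Saturday
2162: Friday
2161: Thursday
2160: Tuesday (leap)
2159: Monday
2158: Sunday
2157: Saturday
2156: Thursday (leap)
2156 begins on a Thursday and is a leap year.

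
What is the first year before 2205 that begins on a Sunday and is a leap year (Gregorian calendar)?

2204

Jan 1 advances by 2 weekdays after a leap year and by 1 after a common year.
2205: Jan 1 is Tuesday.
2204: Sunday (leap)
2204 begins on a Sunday and is a leap year.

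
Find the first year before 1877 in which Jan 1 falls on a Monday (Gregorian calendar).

Jan 1 advances by 2 weekdays after a leap year and by 1 after a common year.
1877: Jan 1 is Monday.
1876: Saturday (leap)
1875: Friday
1874: Thursday
1873: Wednesday
1872: Monday (leap)
1872 begins on a Monday

1872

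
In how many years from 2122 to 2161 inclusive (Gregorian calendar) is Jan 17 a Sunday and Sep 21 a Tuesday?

Check each year's weekday for Jan 17 and Sep 21:
  2122: Sat/Mon  2123: Sun/Tue ✓  2124: Mon/Thu  2125: Wed/Fri  2126: Thu/Sat  2127: Fri/Sun  2128: Sat/Tue  2129: Mon/Wed  2130: Tue/Thu  2131: Wed/Fri  2132: Thu/Sun  2133: Sat/Mon  2134: Sun/Tue ✓  2135: Mon/Wed  …(12 more)…  2148: Wed/Sat  2149: Fri/Sun  2150: Sat/Mon  2151: Sun/Tue ✓  2152: Mon/Thu  2153: Wed/Fri  2154: Thu/Sat  2155: Fri/Sun  2156: Sat/Tue  2157: Mon/Wed  2158: Tue/Thu  2159: Wed/Fri  2160: Thu/Sun  2161: Sat/Mon
Both conditions hold in: 2123, 2134, 2145, 2151 — 4.

4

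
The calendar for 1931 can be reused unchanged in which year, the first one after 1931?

1942

Two years share a calendar iff Jan 1 falls on the same weekday and both are leap or both are common. 1931: Jan 1 is Thursday, common year.
1932: Jan 1 Friday, leap
1933: Jan 1 Sunday, common
1934: Jan 1 Monday, common
1935: Jan 1 Tuesday, common
1936: Jan 1 Wednesday, leap
1937: Jan 1 Friday, common
1938: Jan 1 Saturday, common
1939: Jan 1 Sunday, common
1940: Jan 1 Monday, leap
1941: Jan 1 Wednesday, common
1942: Jan 1 Thursday, common
1942 matches on both conditions.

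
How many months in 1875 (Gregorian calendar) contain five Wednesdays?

4

A month of length L has five Wednesdays iff its first Wednesday is on day ≤ L−28 (so day 1–3 in a 31-day month, 1–2 in a 30-day month, day 1 in a leap February).
Checking each month of 1875: Jan starts Fri (31d); Feb starts Mon (28d); Mar starts Mon (31d) ✓; Apr starts Thu (30d); May starts Sat (31d); Jun starts Tue (30d) ✓; Jul starts Thu (31d); Aug starts Sun (31d); Sep starts Wed (30d) ✓; Oct starts Fri (31d); Nov starts Mon (30d); Dec starts Wed (31d) ✓.
Five-Wednesday months: March, June, September, December → 4.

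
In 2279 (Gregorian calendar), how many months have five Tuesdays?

4

A month of length L has five Tuesdays iff its first Tuesday is on day ≤ L−28 (so day 1–3 in a 31-day month, 1–2 in a 30-day month, day 1 in a leap February).
Checking each month of 2279: Jan starts Wed (31d); Feb starts Sat (28d); Mar starts Sat (31d); Apr starts Tue (30d) ✓; May starts Thu (31d); Jun starts Sun (30d); Jul starts Tue (31d) ✓; Aug starts Fri (31d); Sep starts Mon (30d) ✓; Oct starts Wed (31d); Nov starts Sat (30d); Dec starts Mon (31d) ✓.
Five-Tuesday months: April, July, September, December → 4.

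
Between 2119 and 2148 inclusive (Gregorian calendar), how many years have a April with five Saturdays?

9

April has 30 days; it has five Saturdays when Saturday falls among the first (month-length − 28) days — i.e. when April 1 is one of Saturday/Friday.
April 1 by year: 2119:Sat✓ 2120:Mon 2121:Tue 2122:Wed 2123:Thu 2124:Sat✓ 2125:Sun 2126:Mon 2127:Tue 2128:Thu 2129:Fri✓ 2130:Sat✓ 2131:Sun 2132:Tue 2133:Wed 2134:Thu 2135:Fri✓ 2136:Sun 2137:Mon 2138:Tue 2139:Wed 2140:Fri✓ 2141:Sat✓ 2142:Sun 2143:Mon 2144:Wed 2145:Thu 2146:Fri✓ 2147:Sat✓ 2148:Mon
Years with five Saturdays: 2119, 2124, 2129, 2130, 2135, 2140, 2141, 2146, 2147 → 9.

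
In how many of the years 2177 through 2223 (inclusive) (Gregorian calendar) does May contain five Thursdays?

22

May has 31 days; it has five Thursdays when Thursday falls among the first (month-length − 28) days — i.e. when May 1 is one of Thursday/Wednesday/Tuesday.
May 1 by year: 2177:Thu✓ 2178:Fri 2179:Sat 2180:Mon 2181:Tue✓ 2182:Wed✓ 2183:Thu✓ 2184:Sat 2185:Sun 2186:Mon 2187:Tue✓ 2188:Thu✓ 2189:Fri 2190:Sat 2191:Sun …(17 more)… 2209:Mon 2210:Tue✓ 2211:Wed✓ 2212:Fri 2213:Sat 2214:Sun 2215:Mon 2216:Wed✓ 2217:Thu✓ 2218:Fri 2219:Sat 2220:Mon 2221:Tue✓ 2222:Wed✓ 2223:Thu✓
Years with five Thursdays: 2177, 2181, 2182, 2183, 2187, 2188, 2192, 2193, 2194, 2198, 2199, 2200, 2204, 2205, 2206, 2210, 2211, 2216, 2217, 2221, 2222, 2223 → 22.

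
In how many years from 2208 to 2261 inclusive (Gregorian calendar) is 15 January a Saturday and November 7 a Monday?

Check each year's weekday for 15 January and November 7:
  2208: Fri/Mon  2209: Sun/Tue  2210: Mon/Wed  2211: Tue/Thu  2212: Wed/Sat  2213: Fri/Sun  2214: Sat/Mon ✓  2215: Sun/Tue  2216: Mon/Thu  2217: Wed/Fri  2218: Thu/Sat  2219: Fri/Sun  2220: Sat/Tue  2221: Mon/Wed  …(26 more)…  2248: Sat/Tue  2249: Mon/Wed  2250: Tue/Thu  2251: Wed/Fri  2252: Thu/Sun  2253: Sat/Mon ✓  2254: Sun/Tue  2255: Mon/Wed  2256: Tue/Fri  2257: Thu/Sat  2258: Fri/Sun  2259: Sat/Mon ✓  2260: Sun/Wed  2261: Tue/Thu
Both conditions hold in: 2214, 2225, 2231, 2242, 2253, 2259 — 6.

6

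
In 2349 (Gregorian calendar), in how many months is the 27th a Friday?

Check the 27th of each month of 2349: Jan 27: Thu, Feb 27: Sun, Mar 27: Sun, Apr 27: Wed, May 27: Fri, Jun 27: Mon, Jul 27: Wed, Aug 27: Sat, Sep 27: Tue, Oct 27: Thu, Nov 27: Sun, Dec 27: Tue.
Friday occurs in May — 1 month.

1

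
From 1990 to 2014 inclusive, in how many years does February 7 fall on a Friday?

4

Track February 7's weekday year by year (advancing +1, or +2 across a Feb 29):
  1990: Wed  1991: Thu (+1)  1992: Fri (+1) ✓  1993: Sun (+2)  1994: Mon (+1)
  1995: Tue (+1)  1996: Wed (+1)  1997: Fri (+2) ✓  1998: Sat (+1)  1999: Sun (+1)
  2000: Mon (+1)  2001: Wed (+2)  2002: Thu (+1)  2003: Fri (+1) ✓  2004: Sat (+1)
  2005: Mon (+2)  2006: Tue (+1)  2007: Wed (+1)  2008: Thu (+1)  2009: Sat (+2)
  2010: Sun (+1)  2011: Mon (+1)  2012: Tue (+1)  2013: Thu (+2)  2014: Fri (+1) ✓
Friday years: 1992, 1997, 2003, 2014 — 4 in total.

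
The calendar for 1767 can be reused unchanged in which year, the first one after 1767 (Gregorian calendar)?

Two years share a calendar iff Jan 1 falls on the same weekday and both are leap or both are common. 1767: Jan 1 is Thursday, common year.
1768: Jan 1 Friday, leap
1769: Jan 1 Sunday, common
1770: Jan 1 Monday, common
1771: Jan 1 Tuesday, common
1772: Jan 1 Wednesday, leap
1773: Jan 1 Friday, common
1774: Jan 1 Saturday, common
1775: Jan 1 Sunday, common
1776: Jan 1 Monday, leap
1777: Jan 1 Wednesday, common
1778: Jan 1 Thursday, common
1778 matches on both conditions.

1778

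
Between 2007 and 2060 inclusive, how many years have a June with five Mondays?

June has 30 days; it has five Mondays when Monday falls among the first (month-length − 28) days — i.e. when June 1 is one of Monday/Sunday.
June 1 by year: 2007:Fri 2008:Sun✓ 2009:Mon✓ 2010:Tue 2011:Wed 2012:Fri 2013:Sat 2014:Sun✓ 2015:Mon✓ 2016:Wed 2017:Thu 2018:Fri 2019:Sat 2020:Mon✓ 2021:Tue …(24 more)… 2046:Fri 2047:Sat 2048:Mon✓ 2049:Tue 2050:Wed 2051:Thu 2052:Sat 2053:Sun✓ 2054:Mon✓ 2055:Tue 2056:Thu 2057:Fri 2058:Sat 2059:Sun✓ 2060:Tue
Years with five Mondays: 2008, 2009, 2014, 2015, 2020, 2025, 2026, 2031, 2036, 2037, 2042, 2043, 2048, 2053, 2054, 2059 → 16.

16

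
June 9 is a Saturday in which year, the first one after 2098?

2103

From one year to the next, a fixed date's weekday advances by 1, or by 2 when a Feb 29 lies between the two dates.
2098: June 9 is Monday.
2099: Tuesday (+1)
2100: Wednesday (+1)
2101: Thursday (+1)
2102: Friday (+1)
2103: Saturday (+1)
June 9 falls on a Saturday in 2103.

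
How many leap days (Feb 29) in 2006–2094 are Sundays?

Leap years in 2006–2094: 22 of them.
Feb 29 weekday advances by 5 (mod 7) from one leap year to the next four years later (or differs when a century non-leap intervenes).
Leap-day weekdays: 2008:Fri 2012:Wed 2016:Mon 2020:Sat 2024:Thu 2028:Tue 2032:Sun✓ 2036:Fri 2040:Wed 2044:Mon 2048:Sat 2052:Thu 2056:Tue 2060:Sun✓ 2064:Fri 2068:Wed 2072:Mon 2076:Sat 2080:Thu 2084:Tue 2088:Sun✓ 2092:Fri
Sunday: 2032, 2060, 2088 → 3.

3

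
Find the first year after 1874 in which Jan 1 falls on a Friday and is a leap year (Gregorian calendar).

1892

Jan 1 advances by 2 weekdays after a leap year and by 1 after a common year.
1874: Jan 1 is Thursday.
1875: Friday
1876: Saturday (leap)
1877: Monday
1878: Tuesday
1879: Wednesday
1880: Thursday (leap)
1881: Saturday
1882: Sunday
1883: Monday
1884: Tuesday (leap)
1885: Thursday
1886: Friday
1887: Saturday
1888: Sunday (leap)
1889: Tuesday
1890: Wednesday
1891: Thursday
1892: Friday (leap)
1892 begins on a Friday and is a leap year.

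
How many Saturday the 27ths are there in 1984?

1

Check the 27th of each month of 1984: Jan 27: Fri, Feb 27: Mon, Mar 27: Tue, Apr 27: Fri, May 27: Sun, Jun 27: Wed, Jul 27: Fri, Aug 27: Mon, Sep 27: Thu, Oct 27: Sat, Nov 27: Tue, Dec 27: Thu.
Saturday occurs in October — 1 month.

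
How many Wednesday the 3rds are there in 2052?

Check the 3rd of each month of 2052: Jan 3: Wed, Feb 3: Sat, Mar 3: Sun, Apr 3: Wed, May 3: Fri, Jun 3: Mon, Jul 3: Wed, Aug 3: Sat, Sep 3: Tue, Oct 3: Thu, Nov 3: Sun, Dec 3: Tue.
Wednesday occurs in January, April, July — 3 months.

3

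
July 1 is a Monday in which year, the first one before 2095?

From one year to the next, a fixed date's weekday advances by 1, or by 2 when a Feb 29 lies between the two dates.
2095: July 1 is Friday.
2094: Thursday (−1)
2093: Wednesday (−1)
2092: Tuesday (−1)
2091: Sunday (−2)
2090: Saturday (−1)
2089: Friday (−1)
2088: Thursday (−1)
2087: Tuesday (−2)
2086: Monday (−1)
July 1 falls on a Monday in 2086.

2086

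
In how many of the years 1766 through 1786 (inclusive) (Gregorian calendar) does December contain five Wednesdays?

9

December has 31 days; it has five Wednesdays when Wednesday falls among the first (month-length − 28) days — i.e. when December 1 is one of Wednesday/Tuesday/Monday.
December 1 by year: 1766:Mon✓ 1767:Tue✓ 1768:Thu 1769:Fri 1770:Sat 1771:Sun 1772:Tue✓ 1773:Wed✓ 1774:Thu 1775:Fri 1776:Sun 1777:Mon✓ 1778:Tue✓ 1779:Wed✓ 1780:Fri 1781:Sat 1782:Sun 1783:Mon✓ 1784:Wed✓ 1785:Thu 1786:Fri
Years with five Wednesdays: 1766, 1767, 1772, 1773, 1777, 1778, 1779, 1783, 1784 → 9.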